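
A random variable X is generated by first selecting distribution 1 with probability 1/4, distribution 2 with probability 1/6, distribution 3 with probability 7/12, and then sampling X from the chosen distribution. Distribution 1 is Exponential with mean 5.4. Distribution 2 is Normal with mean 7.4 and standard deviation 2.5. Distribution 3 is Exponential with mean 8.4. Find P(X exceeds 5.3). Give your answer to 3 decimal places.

0.537

Conditional on each component, P(X > 5.3): 1: 0.374755; 2: 0.799546; 3: 0.532085.
By total probability, P(X > 5.3) = 0.25·0.374755 + 0.166667·0.799546 + 0.583333·0.532085 = 0.537329.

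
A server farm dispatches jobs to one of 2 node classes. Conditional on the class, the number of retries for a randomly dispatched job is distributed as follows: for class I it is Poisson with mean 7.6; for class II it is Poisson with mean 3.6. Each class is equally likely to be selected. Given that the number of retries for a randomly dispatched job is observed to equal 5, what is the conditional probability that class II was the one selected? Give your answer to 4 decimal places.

0.5656

Likelihoods P(X=5 | ·): I: 0.105742; II: 0.13768.
Posterior ∝ prior × likelihood. Numerator for II: 0.5·0.13768 = 0.06884.
Normalizing constant: 0.5·0.105742 + 0.5·0.13768 = 0.121711.
P(II | observation) = 0.06884 / 0.121711 = 0.565602.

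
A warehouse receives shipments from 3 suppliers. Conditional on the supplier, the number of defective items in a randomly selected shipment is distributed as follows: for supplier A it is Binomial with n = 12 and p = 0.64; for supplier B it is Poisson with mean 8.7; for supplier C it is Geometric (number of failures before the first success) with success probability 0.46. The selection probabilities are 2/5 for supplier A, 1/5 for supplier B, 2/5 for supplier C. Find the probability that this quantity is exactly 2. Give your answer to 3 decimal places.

0.055

Conditional on each supplier, P(X = 2): A: 0.000988391; B: 0.00630444; C: 0.134136.
By total probability, P(X = 2) = 0.4·0.000988391 + 0.2·0.00630444 + 0.4·0.134136 = 0.0553106.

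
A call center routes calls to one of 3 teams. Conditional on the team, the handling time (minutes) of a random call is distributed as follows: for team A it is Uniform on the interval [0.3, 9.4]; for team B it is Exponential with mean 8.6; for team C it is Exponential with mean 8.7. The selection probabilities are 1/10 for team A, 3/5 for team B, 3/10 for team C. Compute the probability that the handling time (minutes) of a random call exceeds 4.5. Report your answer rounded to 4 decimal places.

Conditional on each team, P(X > 4.5): A: 0.538462; B: 0.592588; C: 0.596163.
By total probability, P(X > 4.5) = 0.1·0.538462 + 0.6·0.592588 + 0.3·0.596163 = 0.588248.

0.5882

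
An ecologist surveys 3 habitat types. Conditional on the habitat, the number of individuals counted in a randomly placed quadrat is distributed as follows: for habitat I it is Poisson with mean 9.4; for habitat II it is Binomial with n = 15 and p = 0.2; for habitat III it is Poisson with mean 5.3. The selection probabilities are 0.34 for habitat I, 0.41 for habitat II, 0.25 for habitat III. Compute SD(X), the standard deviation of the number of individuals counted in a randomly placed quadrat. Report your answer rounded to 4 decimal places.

Per component, I: μ=9.4, E[X²]=97.76; II: μ=3, E[X²]=11.4; III: μ=5.3, E[X²]=33.39.
E[X] = 0.34·9.4 + 0.41·3 + 0.25·5.3 = 5.751.
E[X²] = 0.34·97.76 + 0.41·11.4 + 0.25·33.39 = 46.2599.
Var(X) = E[X²] − (E[X])² = 46.2599 − 33.074 = 13.1859.
SD(X) = √13.1859 = 3.63124.

3.6312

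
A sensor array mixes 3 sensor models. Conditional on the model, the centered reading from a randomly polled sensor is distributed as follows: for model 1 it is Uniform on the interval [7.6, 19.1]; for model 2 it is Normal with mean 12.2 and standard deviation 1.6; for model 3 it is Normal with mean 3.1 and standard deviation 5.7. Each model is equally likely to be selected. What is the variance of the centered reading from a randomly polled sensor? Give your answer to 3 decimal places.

Per component, 1: μ=13.35, E[X²]=189.243; 2: μ=12.2, E[X²]=151.4; 3: μ=3.1, E[X²]=42.1.
E[X] = 0.333333·13.35 + 0.333333·12.2 + 0.333333·3.1 = 9.55.
E[X²] = 0.333333·189.243 + 0.333333·151.4 + 0.333333·42.1 = 127.581.
Var(X) = E[X²] − (E[X])² = 127.581 − 91.2025 = 36.3786.

36.379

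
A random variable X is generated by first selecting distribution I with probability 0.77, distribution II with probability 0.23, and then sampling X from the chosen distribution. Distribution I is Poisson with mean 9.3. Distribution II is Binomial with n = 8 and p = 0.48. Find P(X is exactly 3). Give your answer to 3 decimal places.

0.064

Conditional on each component, P(X = 3): I: 0.0122563; II: 0.235466.
By total probability, P(X = 3) = 0.77·0.0122563 + 0.23·0.235466 = 0.0635946.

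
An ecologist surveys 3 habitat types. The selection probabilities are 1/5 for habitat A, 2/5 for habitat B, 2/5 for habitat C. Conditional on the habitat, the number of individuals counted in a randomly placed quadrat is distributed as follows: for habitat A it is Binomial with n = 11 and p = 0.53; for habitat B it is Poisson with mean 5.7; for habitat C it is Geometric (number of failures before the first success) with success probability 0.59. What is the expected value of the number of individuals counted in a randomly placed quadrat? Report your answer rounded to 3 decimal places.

Component means — A: 5.83; B: 5.7; C: 0.694915.
E[X] = 0.2·5.83 + 0.4·5.7 + 0.4·0.694915 = 3.72397.

3.724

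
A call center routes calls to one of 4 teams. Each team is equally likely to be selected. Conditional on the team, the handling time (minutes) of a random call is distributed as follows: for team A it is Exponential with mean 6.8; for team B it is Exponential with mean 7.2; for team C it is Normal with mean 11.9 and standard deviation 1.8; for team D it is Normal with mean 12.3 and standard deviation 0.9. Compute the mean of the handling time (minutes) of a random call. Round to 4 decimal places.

Component means — A: 6.8; B: 7.2; C: 11.9; D: 12.3.
E[X] = 0.25·6.8 + 0.25·7.2 + 0.25·11.9 + 0.25·12.3 = 9.55.

9.5500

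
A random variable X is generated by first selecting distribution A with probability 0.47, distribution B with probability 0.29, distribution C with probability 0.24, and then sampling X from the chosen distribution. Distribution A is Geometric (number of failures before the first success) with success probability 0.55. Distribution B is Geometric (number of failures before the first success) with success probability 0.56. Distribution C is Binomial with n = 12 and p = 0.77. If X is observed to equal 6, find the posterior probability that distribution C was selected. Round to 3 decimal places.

Likelihoods P(X=6 | ·): A: 0.00456707; B: 0.00406354; C: 0.0285091.
Posterior ∝ prior × likelihood. Numerator for C: 0.24·0.0285091 = 0.00684218.
Normalizing constant: 0.47·0.00456707 + 0.29·0.00406354 + 0.24·0.0285091 = 0.0101671.
P(C | observation) = 0.00684218 / 0.0101671 = 0.672971.

0.673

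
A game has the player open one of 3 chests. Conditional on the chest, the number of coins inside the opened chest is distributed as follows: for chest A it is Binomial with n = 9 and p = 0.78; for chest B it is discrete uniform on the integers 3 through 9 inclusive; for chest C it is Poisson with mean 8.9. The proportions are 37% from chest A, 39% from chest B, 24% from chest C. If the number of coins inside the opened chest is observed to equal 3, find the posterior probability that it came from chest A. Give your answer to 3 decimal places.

0.027

Likelihoods P(X=3 | ·): A: 0.00451959; B: 0.142857; C: 0.016025.
Posterior ∝ prior × likelihood. Numerator for A: 0.37·0.00451959 = 0.00167225.
Normalizing constant: 0.37·0.00451959 + 0.39·0.142857 + 0.24·0.016025 = 0.0612325.
P(A | observation) = 0.00167225 / 0.0612325 = 0.0273098.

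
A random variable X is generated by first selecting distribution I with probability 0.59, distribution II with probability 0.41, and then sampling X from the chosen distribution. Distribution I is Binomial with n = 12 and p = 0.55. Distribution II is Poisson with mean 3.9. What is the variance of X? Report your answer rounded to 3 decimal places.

5.115

Per component, I: μ=6.6, E[X²]=46.53; II: μ=3.9, E[X²]=19.11.
E[X] = 0.59·6.6 + 0.41·3.9 = 5.493.
E[X²] = 0.59·46.53 + 0.41·19.11 = 35.2878.
Var(X) = E[X²] − (E[X])² = 35.2878 − 30.173 = 5.11475.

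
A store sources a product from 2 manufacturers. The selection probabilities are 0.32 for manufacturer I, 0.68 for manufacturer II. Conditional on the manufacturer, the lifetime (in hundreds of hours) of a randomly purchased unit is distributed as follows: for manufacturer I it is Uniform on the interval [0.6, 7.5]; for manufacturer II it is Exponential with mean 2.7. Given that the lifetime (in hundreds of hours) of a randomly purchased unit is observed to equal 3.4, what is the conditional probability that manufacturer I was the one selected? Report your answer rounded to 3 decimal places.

0.393

Likelihoods f(3.4 | ·): I: 0.144928; II: 0.105135.
Posterior ∝ prior × likelihood. Numerator for I: 0.32·0.144928 = 0.0463768.
Normalizing constant: 0.32·0.144928 + 0.68·0.105135 = 0.117869.
P(I | observation) = 0.0463768 / 0.117869 = 0.393462.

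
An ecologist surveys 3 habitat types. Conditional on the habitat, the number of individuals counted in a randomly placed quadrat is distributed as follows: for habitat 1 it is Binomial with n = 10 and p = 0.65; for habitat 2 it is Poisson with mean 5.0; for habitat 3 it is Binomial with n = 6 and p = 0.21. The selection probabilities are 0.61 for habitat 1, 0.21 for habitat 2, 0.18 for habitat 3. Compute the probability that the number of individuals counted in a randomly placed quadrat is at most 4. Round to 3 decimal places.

0.330

Conditional on each habitat, P(X ≤ 4): 1: 0.0949341; 2: 0.440493; 3: 0.997978.
By total probability, P(X ≤ 4) = 0.61·0.0949341 + 0.21·0.440493 + 0.18·0.997978 = 0.330049.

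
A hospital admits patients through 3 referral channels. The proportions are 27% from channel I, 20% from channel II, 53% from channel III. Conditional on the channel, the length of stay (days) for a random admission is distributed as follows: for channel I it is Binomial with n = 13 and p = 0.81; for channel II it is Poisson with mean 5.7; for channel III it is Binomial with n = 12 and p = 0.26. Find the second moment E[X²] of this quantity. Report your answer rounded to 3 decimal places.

For each component E[X²] = Var + (mean)², giving I: 112.882; II: 38.19; III: 12.0432.
Overall E[X²] = 0.27·112.882 + 0.2·38.19 + 0.53·12.0432 = 44.4989.

44.499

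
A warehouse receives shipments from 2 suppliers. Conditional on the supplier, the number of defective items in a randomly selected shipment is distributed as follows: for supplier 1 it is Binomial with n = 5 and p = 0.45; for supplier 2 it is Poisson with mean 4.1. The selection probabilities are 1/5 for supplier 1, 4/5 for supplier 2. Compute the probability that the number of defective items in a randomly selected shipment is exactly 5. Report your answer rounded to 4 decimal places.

0.1317

Conditional on each supplier, P(X = 5): 1: 0.0184528; 2: 0.160004.
By total probability, P(X = 5) = 0.2·0.0184528 + 0.8·0.160004 = 0.131694.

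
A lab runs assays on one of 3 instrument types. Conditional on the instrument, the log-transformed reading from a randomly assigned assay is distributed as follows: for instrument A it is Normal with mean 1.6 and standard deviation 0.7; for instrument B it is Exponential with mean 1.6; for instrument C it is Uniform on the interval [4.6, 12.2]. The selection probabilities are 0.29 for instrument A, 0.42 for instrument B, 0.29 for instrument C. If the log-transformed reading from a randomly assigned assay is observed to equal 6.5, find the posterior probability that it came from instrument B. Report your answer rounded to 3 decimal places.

0.106

Likelihoods f(6.5 | ·): A: 1.30496e-11; B: 0.0107537; C: 0.131579.
Posterior ∝ prior × likelihood. Numerator for B: 0.42·0.0107537 = 0.00451656.
Normalizing constant: 0.29·1.30496e-11 + 0.42·0.0107537 + 0.29·0.131579 = 0.0426745.
P(B | observation) = 0.00451656 / 0.0426745 = 0.105838.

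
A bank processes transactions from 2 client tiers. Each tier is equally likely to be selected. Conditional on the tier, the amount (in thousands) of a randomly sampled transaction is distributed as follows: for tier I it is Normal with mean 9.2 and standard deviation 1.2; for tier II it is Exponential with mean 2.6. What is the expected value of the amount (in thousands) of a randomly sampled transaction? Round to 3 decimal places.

5.900

Component means — I: 9.2; II: 2.6.
E[X] = 0.5·9.2 + 0.5·2.6 = 5.9.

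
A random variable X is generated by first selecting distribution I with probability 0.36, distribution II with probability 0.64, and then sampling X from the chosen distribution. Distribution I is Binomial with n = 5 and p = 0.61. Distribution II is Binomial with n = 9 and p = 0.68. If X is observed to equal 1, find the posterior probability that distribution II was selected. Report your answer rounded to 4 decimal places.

0.0167

Likelihoods P(X=1 | ·): I: 0.07056; II: 0.000672901.
Posterior ∝ prior × likelihood. Numerator for II: 0.64·0.000672901 = 0.000430657.
Normalizing constant: 0.36·0.07056 + 0.64·0.000672901 = 0.0258322.
P(II | observation) = 0.000430657 / 0.0258322 = 0.0166713.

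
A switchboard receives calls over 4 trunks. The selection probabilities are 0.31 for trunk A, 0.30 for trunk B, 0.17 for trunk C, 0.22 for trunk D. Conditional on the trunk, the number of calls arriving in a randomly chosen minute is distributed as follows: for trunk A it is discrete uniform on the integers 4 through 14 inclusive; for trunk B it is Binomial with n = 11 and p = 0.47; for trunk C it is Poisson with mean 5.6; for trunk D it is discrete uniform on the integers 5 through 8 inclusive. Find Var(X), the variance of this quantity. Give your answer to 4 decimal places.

7.7052

Per component, A: μ=9, E[X²]=91; B: μ=5.17, E[X²]=29.469; C: μ=5.6, E[X²]=36.96; D: μ=6.5, E[X²]=43.5.
E[X] = 0.31·9 + 0.3·5.17 + 0.17·5.6 + 0.22·6.5 = 6.723.
E[X²] = 0.31·91 + 0.3·29.469 + 0.17·36.96 + 0.22·43.5 = 52.9039.
Var(X) = E[X²] − (E[X])² = 52.9039 − 45.1987 = 7.70517.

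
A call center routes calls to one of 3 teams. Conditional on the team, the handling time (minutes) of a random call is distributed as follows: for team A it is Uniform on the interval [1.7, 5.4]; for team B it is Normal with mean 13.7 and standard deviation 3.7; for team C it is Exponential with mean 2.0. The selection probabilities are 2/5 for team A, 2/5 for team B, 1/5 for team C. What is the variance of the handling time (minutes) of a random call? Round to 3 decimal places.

Per component, A: μ=3.55, E[X²]=13.7433; B: μ=13.7, E[X²]=201.38; C: μ=2, E[X²]=8.
E[X] = 0.4·3.55 + 0.4·13.7 + 0.2·2 = 7.3.
E[X²] = 0.4·13.7433 + 0.4·201.38 + 0.2·8 = 87.6493.
Var(X) = E[X²] − (E[X])² = 87.6493 − 53.29 = 34.3593.

34.359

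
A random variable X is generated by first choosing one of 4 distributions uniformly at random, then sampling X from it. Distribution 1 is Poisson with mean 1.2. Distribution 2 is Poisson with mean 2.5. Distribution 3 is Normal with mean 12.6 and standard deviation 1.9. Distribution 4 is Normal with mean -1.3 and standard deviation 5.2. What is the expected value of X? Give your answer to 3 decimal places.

3.750

Component means — 1: 1.2; 2: 2.5; 3: 12.6; 4: -1.3.
E[X] = 0.25·1.2 + 0.25·2.5 + 0.25·12.6 + 0.25·-1.3 = 3.75.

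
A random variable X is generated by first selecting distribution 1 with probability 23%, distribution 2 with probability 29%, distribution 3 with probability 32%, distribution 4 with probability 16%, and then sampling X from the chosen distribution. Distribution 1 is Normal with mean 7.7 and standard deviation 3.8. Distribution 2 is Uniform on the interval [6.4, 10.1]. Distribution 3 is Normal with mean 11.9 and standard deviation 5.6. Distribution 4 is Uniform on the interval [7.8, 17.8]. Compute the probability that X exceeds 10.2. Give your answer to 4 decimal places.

Conditional on each component, P(X > 10.2): 1: 0.255303; 2: 0; 3: 0.619273; 4: 0.76.
By total probability, P(X > 10.2) = 0.23·0.255303 + 0.29·0 + 0.32·0.619273 + 0.16·0.76 = 0.378487.

0.3785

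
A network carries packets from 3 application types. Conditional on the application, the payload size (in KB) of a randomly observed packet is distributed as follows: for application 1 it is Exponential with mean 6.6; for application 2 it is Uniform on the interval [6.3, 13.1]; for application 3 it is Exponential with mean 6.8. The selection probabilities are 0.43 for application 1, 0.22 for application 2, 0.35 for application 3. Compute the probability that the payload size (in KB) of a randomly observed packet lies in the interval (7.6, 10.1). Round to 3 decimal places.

0.159

Conditional on each application, P(7.6 < X < 10.1): 1: 0.0996873; 2: 0.367647; 3: 0.100613.
By total probability, P(7.6 < X < 10.1) = 0.43·0.0996873 + 0.22·0.367647 + 0.35·0.100613 = 0.158962.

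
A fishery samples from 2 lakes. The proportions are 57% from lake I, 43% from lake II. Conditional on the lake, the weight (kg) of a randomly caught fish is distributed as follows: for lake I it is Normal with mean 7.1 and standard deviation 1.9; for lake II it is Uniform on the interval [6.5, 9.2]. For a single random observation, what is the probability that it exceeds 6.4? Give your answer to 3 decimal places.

0.797

Conditional on each lake, P(X > 6.4): I: 0.64372; II: 1.
By total probability, P(X > 6.4) = 0.57·0.64372 + 0.43·1 = 0.796921.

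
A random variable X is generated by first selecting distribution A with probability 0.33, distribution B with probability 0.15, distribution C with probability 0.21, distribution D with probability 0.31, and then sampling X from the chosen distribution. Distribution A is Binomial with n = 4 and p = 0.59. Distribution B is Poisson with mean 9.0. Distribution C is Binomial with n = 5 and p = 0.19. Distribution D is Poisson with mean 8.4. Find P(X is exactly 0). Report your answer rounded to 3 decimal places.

0.083

Conditional on each component, P(X = 0): A: 0.0282576; B: 0.00012341; C: 0.348678; D: 0.000224867.
By total probability, P(X = 0) = 0.33·0.0282576 + 0.15·0.00012341 + 0.21·0.348678 + 0.31·0.000224867 = 0.0826357.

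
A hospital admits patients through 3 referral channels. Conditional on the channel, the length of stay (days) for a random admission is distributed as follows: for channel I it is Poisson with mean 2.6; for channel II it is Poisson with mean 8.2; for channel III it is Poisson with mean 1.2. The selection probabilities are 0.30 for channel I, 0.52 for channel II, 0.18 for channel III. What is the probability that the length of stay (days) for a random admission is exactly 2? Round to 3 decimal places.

Conditional on each channel, P(X = 2): I: 0.251045; II: 0.00923385; III: 0.21686.
By total probability, P(X = 2) = 0.3·0.251045 + 0.52·0.00923385 + 0.18·0.21686 = 0.11915.

0.119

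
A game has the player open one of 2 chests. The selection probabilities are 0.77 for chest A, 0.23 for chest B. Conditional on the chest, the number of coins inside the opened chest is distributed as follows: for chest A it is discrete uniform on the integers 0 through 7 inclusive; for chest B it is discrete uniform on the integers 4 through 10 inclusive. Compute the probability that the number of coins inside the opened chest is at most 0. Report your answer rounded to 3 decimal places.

Conditional on each chest, P(X ≤ 0): A: 0.125; B: 0.
By total probability, P(X ≤ 0) = 0.77·0.125 + 0.23·0 = 0.09625.

0.096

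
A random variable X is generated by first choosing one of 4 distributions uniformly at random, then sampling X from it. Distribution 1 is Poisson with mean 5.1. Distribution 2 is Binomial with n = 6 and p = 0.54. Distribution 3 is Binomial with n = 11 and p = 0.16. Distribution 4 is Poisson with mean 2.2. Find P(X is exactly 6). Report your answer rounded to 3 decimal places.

Conditional on each component, P(X = 6): 1: 0.149; 2: 0.0247949; 3: 0.00324159; 4: 0.0174484.
By total probability, P(X = 6) = 0.25·0.149 + 0.25·0.0247949 + 0.25·0.00324159 + 0.25·0.0174484 = 0.0486213.

0.049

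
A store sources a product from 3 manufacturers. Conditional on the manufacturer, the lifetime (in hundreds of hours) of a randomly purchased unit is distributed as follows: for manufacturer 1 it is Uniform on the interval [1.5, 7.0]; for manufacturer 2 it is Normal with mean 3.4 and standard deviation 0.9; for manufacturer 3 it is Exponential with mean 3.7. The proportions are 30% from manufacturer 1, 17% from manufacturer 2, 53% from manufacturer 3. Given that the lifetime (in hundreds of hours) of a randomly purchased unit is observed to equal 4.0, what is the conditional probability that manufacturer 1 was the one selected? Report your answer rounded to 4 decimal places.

0.3337

Likelihoods f(4.0 | ·): 1: 0.181818; 2: 0.354942; 3: 0.0916834.
Posterior ∝ prior × likelihood. Numerator for 1: 0.3·0.181818 = 0.0545455.
Normalizing constant: 0.3·0.181818 + 0.17·0.354942 + 0.53·0.0916834 = 0.163478.
P(1 | observation) = 0.0545455 / 0.163478 = 0.333657.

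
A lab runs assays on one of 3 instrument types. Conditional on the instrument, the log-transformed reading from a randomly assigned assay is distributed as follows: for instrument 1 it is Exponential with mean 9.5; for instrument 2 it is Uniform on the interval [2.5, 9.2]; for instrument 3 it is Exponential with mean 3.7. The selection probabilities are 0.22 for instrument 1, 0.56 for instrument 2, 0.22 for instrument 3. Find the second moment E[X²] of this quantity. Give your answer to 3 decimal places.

66.993

For each component E[X²] = Var + (mean)², giving 1: 180.5; 2: 37.9633; 3: 27.38.
Overall E[X²] = 0.22·180.5 + 0.56·37.9633 + 0.22·27.38 = 66.9931.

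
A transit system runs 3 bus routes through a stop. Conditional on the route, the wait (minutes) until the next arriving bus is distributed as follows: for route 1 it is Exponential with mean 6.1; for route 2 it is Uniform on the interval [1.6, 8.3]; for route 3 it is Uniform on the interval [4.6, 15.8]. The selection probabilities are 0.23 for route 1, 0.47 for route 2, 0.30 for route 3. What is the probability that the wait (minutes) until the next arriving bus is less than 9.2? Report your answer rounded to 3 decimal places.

0.772

Conditional on each route, P(X < 9.2): 1: 0.778691; 2: 1; 3: 0.410714.
By total probability, P(X < 9.2) = 0.23·0.778691 + 0.47·1 + 0.3·0.410714 = 0.772313.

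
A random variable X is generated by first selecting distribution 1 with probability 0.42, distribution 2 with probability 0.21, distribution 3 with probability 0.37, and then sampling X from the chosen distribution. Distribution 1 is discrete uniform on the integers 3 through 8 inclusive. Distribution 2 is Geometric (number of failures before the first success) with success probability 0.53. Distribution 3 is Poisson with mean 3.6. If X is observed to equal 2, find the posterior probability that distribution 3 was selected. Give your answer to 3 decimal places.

Likelihoods P(X=2 | ·): 1: 0; 2: 0.117077; 3: 0.177058.
Posterior ∝ prior × likelihood. Numerator for 3: 0.37·0.177058 = 0.0655114.
Normalizing constant: 0.42·0 + 0.21·0.117077 + 0.37·0.177058 = 0.0900975.
P(3 | observation) = 0.0655114 / 0.0900975 = 0.727116.

0.727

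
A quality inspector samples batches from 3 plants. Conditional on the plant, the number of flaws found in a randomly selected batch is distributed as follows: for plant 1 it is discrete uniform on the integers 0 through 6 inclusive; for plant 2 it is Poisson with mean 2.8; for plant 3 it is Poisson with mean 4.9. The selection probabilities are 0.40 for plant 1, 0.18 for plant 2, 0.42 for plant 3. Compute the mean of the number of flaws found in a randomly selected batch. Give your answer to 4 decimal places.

Component means — 1: 3; 2: 2.8; 3: 4.9.
E[X] = 0.4·3 + 0.18·2.8 + 0.42·4.9 = 3.762.

3.7620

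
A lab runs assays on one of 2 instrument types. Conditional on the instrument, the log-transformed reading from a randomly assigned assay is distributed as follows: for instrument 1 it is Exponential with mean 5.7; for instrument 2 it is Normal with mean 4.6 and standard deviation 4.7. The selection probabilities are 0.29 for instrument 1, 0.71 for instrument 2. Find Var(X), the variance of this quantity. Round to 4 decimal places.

25.3551

Per component, 1: μ=5.7, E[X²]=64.98; 2: μ=4.6, E[X²]=43.25.
E[X] = 0.29·5.7 + 0.71·4.6 = 4.919.
E[X²] = 0.29·64.98 + 0.71·43.25 = 49.5517.
Var(X) = E[X²] − (E[X])² = 49.5517 − 24.1966 = 25.3551.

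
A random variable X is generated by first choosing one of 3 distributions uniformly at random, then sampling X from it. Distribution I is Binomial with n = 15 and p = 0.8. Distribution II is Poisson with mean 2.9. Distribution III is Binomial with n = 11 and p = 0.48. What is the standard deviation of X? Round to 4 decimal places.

Per component, I: μ=12, E[X²]=146.4; II: μ=2.9, E[X²]=11.31; III: μ=5.28, E[X²]=30.624.
E[X] = 0.333333·12 + 0.333333·2.9 + 0.333333·5.28 = 6.72667.
E[X²] = 0.333333·146.4 + 0.333333·11.31 + 0.333333·30.624 = 62.778.
Var(X) = E[X²] − (E[X])² = 62.778 − 45.248 = 17.53.
SD(X) = √17.53 = 4.18688.

4.1869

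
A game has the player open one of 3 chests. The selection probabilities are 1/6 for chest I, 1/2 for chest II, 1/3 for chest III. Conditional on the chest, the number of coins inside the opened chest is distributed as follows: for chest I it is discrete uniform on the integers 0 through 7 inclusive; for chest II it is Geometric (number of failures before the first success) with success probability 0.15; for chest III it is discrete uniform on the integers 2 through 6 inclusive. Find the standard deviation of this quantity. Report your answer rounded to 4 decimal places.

4.6150

Per component, I: μ=3.5, E[X²]=17.5; II: μ=5.66667, E[X²]=69.8889; III: μ=4, E[X²]=18.
E[X] = 0.166667·3.5 + 0.5·5.66667 + 0.333333·4 = 4.75.
E[X²] = 0.166667·17.5 + 0.5·69.8889 + 0.333333·18 = 43.8611.
Var(X) = E[X²] − (E[X])² = 43.8611 − 22.5625 = 21.2986.
SD(X) = √21.2986 = 4.61504.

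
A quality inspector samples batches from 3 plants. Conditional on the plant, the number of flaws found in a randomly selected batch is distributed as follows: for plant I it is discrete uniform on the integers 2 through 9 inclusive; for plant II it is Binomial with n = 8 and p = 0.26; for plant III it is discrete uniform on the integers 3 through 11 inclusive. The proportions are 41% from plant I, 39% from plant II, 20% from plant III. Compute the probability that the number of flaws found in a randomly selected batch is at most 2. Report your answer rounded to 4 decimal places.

Conditional on each plant, P(X ≤ 2): I: 0.125; II: 0.653476; III: 0.
By total probability, P(X ≤ 2) = 0.41·0.125 + 0.39·0.653476 + 0.2·0 = 0.306106.

0.3061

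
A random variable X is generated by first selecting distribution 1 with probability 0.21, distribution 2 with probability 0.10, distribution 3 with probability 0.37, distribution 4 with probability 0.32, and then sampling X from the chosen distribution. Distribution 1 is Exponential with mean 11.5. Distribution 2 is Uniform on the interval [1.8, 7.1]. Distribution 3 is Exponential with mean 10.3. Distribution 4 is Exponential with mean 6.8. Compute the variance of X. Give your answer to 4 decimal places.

Per component, 1: μ=11.5, E[X²]=264.5; 2: μ=4.45, E[X²]=22.1433; 3: μ=10.3, E[X²]=212.18; 4: μ=6.8, E[X²]=92.48.
E[X] = 0.21·11.5 + 0.1·4.45 + 0.37·10.3 + 0.32·6.8 = 8.847.
E[X²] = 0.21·264.5 + 0.1·22.1433 + 0.37·212.18 + 0.32·92.48 = 165.86.
Var(X) = E[X²] − (E[X])² = 165.86 − 78.2694 = 87.5901.

87.5901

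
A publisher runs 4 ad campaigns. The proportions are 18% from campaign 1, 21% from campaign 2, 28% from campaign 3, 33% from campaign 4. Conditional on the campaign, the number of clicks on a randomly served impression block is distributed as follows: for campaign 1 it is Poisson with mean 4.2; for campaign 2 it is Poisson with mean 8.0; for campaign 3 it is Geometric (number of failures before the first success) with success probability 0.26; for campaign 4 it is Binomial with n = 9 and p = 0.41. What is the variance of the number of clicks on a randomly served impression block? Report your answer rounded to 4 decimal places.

9.7882

Per component, 1: μ=4.2, E[X²]=21.84; 2: μ=8, E[X²]=72; 3: μ=2.84615, E[X²]=19.0473; 4: μ=3.69, E[X²]=15.7932.
E[X] = 0.18·4.2 + 0.21·8 + 0.28·2.84615 + 0.33·3.69 = 4.45062.
E[X²] = 0.18·21.84 + 0.21·72 + 0.28·19.0473 + 0.33·15.7932 = 29.5962.
Var(X) = E[X²] − (E[X])² = 29.5962 − 19.808 = 9.78816.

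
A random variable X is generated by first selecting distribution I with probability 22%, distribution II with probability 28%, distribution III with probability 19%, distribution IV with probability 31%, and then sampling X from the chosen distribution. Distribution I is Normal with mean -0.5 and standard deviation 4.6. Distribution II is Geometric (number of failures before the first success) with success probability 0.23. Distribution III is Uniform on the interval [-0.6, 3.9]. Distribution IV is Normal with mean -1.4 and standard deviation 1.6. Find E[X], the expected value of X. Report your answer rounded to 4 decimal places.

Component means — I: -0.5; II: 3.34783; III: 1.65; IV: -1.4.
E[X] = 0.22·-0.5 + 0.28·3.34783 + 0.19·1.65 + 0.31·-1.4 = 0.706891.

0.7069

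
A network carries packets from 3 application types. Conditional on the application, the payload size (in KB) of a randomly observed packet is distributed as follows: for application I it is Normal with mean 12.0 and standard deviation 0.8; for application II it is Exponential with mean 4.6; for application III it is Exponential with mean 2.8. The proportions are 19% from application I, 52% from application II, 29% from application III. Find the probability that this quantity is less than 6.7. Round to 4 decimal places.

0.6623

Conditional on each application, P(X < 6.7): I: 1.73624e-11; II: 0.766955; III: 0.908632.
By total probability, P(X < 6.7) = 0.19·1.73624e-11 + 0.52·0.766955 + 0.29·0.908632 = 0.66232.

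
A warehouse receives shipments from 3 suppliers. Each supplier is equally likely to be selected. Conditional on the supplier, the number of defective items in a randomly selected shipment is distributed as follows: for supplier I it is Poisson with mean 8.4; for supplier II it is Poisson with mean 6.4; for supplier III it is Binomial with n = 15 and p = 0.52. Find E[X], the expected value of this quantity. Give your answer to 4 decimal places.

Component means — I: 8.4; II: 6.4; III: 7.8.
E[X] = 0.333333·8.4 + 0.333333·6.4 + 0.333333·7.8 = 7.53333.

7.5333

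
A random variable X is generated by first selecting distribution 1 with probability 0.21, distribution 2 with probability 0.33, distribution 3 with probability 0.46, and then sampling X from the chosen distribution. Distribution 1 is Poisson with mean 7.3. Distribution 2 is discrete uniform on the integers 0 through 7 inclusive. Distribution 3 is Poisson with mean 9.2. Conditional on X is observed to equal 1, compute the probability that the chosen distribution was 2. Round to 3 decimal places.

0.966

Likelihoods P(X=1 | ·): 1: 0.00493143; 2: 0.125; 3: 0.000929562.
Posterior ∝ prior × likelihood. Numerator for 2: 0.33·0.125 = 0.04125.
Normalizing constant: 0.21·0.00493143 + 0.33·0.125 + 0.46·0.000929562 = 0.0427132.
P(2 | observation) = 0.04125 / 0.0427132 = 0.965744.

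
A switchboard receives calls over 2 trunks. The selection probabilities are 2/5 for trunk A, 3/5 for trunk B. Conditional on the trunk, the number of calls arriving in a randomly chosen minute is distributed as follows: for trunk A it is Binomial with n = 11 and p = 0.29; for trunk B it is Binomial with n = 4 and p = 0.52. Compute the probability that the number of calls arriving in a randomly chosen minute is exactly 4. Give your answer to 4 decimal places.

Conditional on each trunk, P(X = 4): A: 0.212283; B: 0.0731162.
By total probability, P(X = 4) = 0.4·0.212283 + 0.6·0.0731162 = 0.128783.

0.1288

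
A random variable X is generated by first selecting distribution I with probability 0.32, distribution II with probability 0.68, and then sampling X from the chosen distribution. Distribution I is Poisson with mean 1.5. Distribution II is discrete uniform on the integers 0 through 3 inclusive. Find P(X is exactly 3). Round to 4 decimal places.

Conditional on each component, P(X = 3): I: 0.125511; II: 0.25.
By total probability, P(X = 3) = 0.32·0.125511 + 0.68·0.25 = 0.210163.

0.2102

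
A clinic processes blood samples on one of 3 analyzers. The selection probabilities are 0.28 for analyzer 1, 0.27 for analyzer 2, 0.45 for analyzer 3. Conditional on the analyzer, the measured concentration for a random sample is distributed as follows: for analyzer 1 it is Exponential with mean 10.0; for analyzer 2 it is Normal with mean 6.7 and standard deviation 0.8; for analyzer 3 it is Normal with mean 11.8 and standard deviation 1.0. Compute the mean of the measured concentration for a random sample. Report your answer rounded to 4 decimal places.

Component means — 1: 10; 2: 6.7; 3: 11.8.
E[X] = 0.28·10 + 0.27·6.7 + 0.45·11.8 = 9.919.

9.9190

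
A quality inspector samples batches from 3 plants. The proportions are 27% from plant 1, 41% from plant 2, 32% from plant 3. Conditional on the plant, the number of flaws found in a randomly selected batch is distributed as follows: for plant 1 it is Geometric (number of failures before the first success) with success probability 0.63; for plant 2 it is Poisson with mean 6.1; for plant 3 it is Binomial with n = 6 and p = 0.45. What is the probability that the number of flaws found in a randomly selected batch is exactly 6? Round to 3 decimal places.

Conditional on each plant, P(X = 6): 1: 0.00161641; 2: 0.160491; 3: 0.00830377.
By total probability, P(X = 6) = 0.27·0.00161641 + 0.41·0.160491 + 0.32·0.00830377 = 0.0688949.

0.069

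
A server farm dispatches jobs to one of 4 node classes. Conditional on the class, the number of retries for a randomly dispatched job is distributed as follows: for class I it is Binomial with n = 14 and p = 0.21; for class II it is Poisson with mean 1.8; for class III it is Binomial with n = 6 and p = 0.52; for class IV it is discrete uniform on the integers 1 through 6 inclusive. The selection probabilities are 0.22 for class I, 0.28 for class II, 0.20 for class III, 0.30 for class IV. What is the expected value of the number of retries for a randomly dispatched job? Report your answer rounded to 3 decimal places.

2.825

Component means — I: 2.94; II: 1.8; III: 3.12; IV: 3.5.
E[X] = 0.22·2.94 + 0.28·1.8 + 0.2·3.12 + 0.3·3.5 = 2.8248.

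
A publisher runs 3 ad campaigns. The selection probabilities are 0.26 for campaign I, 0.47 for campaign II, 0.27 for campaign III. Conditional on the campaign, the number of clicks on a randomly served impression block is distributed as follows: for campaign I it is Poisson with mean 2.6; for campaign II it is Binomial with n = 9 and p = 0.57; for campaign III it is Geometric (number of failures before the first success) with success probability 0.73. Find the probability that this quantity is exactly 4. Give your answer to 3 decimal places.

Conditional on each campaign, P(X = 4): I: 0.141422; II: 0.195529; III: 0.00387952.
By total probability, P(X = 4) = 0.26·0.141422 + 0.47·0.195529 + 0.27·0.00387952 = 0.129716.

0.130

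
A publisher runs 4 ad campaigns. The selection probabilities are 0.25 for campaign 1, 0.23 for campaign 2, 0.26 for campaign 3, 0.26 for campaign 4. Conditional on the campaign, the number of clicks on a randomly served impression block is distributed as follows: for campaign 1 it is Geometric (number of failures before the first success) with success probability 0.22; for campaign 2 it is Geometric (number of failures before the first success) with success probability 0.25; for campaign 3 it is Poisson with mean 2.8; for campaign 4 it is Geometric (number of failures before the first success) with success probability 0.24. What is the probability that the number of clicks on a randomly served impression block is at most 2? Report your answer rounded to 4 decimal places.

0.5323

Conditional on each campaign, P(X ≤ 2): 1: 0.525448; 2: 0.578125; 3: 0.469454; 4: 0.561024.
By total probability, P(X ≤ 2) = 0.25·0.525448 + 0.23·0.578125 + 0.26·0.469454 + 0.26·0.561024 = 0.532255.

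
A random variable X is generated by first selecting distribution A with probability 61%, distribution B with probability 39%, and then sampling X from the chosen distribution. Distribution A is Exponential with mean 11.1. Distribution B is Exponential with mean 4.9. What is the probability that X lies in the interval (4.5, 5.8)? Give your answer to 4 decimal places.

0.0812

Conditional on each component, P(4.5 < X < 5.8): A: 0.0736837; B: 0.0930182.
By total probability, P(4.5 < X < 5.8) = 0.61·0.0736837 + 0.39·0.0930182 = 0.0812242.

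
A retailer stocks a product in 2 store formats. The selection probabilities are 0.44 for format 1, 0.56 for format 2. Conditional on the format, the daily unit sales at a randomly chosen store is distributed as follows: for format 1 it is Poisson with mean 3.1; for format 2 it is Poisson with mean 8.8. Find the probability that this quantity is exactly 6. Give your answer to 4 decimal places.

0.0789

Conditional on each format, P(X = 6): 1: 0.0555296; 2: 0.0972237.
By total probability, P(X = 6) = 0.44·0.0555296 + 0.56·0.0972237 = 0.0788783.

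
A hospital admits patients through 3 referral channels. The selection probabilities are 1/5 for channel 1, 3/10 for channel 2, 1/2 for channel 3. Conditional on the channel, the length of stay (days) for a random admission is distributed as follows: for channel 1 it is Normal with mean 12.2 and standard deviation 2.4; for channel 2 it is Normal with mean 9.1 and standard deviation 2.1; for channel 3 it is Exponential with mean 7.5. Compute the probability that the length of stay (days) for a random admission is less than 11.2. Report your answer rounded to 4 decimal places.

0.7078

Conditional on each channel, P(X < 11.2): 1: 0.338461; 2: 0.841345; 3: 0.775377.
By total probability, P(X < 11.2) = 0.2·0.338461 + 0.3·0.841345 + 0.5·0.775377 = 0.707784.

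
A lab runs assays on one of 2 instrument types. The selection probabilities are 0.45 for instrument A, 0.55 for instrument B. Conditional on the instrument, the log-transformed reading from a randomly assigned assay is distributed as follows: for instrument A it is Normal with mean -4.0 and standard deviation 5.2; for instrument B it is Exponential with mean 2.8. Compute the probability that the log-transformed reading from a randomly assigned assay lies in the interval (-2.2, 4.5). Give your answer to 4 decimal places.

Conditional on each instrument, P(-2.2 < X < 4.5): A: 0.313549; B: 0.79954.
By total probability, P(-2.2 < X < 4.5) = 0.45·0.313549 + 0.55·0.79954 = 0.580844.

0.5808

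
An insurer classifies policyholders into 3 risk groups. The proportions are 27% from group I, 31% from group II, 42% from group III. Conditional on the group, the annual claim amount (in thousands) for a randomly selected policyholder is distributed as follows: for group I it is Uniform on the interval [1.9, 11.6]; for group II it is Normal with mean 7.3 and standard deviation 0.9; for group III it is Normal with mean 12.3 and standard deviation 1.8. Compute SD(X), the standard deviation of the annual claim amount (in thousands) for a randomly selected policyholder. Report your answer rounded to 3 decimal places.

3.241

Per component, I: μ=6.75, E[X²]=53.4033; II: μ=7.3, E[X²]=54.1; III: μ=12.3, E[X²]=154.53.
E[X] = 0.27·6.75 + 0.31·7.3 + 0.42·12.3 = 9.2515.
E[X²] = 0.27·53.4033 + 0.31·54.1 + 0.42·154.53 = 96.0925.
Var(X) = E[X²] − (E[X])² = 96.0925 − 85.5903 = 10.5022.
SD(X) = √10.5022 = 3.24072.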